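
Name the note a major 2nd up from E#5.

F##5

The second takes the letter from E up to F.
A major second spans 2 semitones, so from E#5 the target pitch is F##5.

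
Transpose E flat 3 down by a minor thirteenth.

G 1

The thirteenth's letter: E down six letter names plus an octave → G.
A minor thirteenth is 20 semitones; 20 semitones down from Eb3 gives G1.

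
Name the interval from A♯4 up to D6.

d11

A to D spans four letter names (A-B-C-D), plus an octave: an eleventh.
A#4 to D6 spans 16 semitones — one semitone narrower than the perfect eleventh (17) — giving a diminished eleventh.
(Equivalently, a compound diminished fourth: a diminished fourth plus an octave.)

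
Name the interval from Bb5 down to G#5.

Descending from Bb5 to G#5 is the same interval as ascending G#5 to Bb5.
G to B spans three letter names (G-A-B) — that makes it a third of some quality.
G#5 to Bb5 spans 2 semitones — two semitones narrower than the major third (4) — giving a diminished third.

d3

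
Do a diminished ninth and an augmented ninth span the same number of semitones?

A diminished ninth spans 12 semitones; an augmented ninth spans 15 semitones. They differ by 3.

No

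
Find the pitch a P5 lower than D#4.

Five letter names down from D: G.
A perfect fifth spans 7 semitones, so from D#4 the target pitch is G#3.

G#3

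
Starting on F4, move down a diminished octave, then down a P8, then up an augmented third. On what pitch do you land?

A##2

F4 down a diminished octave → F#3 (11 semitones).
A perfect octave down from F#3 is F#2.
F#2 up an augmented third → A##2 (5 semitones).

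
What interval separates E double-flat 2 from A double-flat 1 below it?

Descending from Ebb2 to Abb1 is the same interval as ascending Abb1 to Ebb2.
A to E spans five letter names (A-B-C-D-E) — that makes it a fifth of some quality.
Abb1 to Ebb2 is 7 semitones, matching the perfect fifth exactly, so the quality is perfect.

perfect fifth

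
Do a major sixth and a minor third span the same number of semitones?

A major sixth is 9 semitones but a minor third is 3 semitones — different sizes.

No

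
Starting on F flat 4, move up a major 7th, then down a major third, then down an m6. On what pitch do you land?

Up a major seventh from Fb4: Eb5 (11 semitones up).
A major third down from Eb5 is Cb5.
Cb5 down a minor sixth → Eb4 (8 semitones).

E flat 4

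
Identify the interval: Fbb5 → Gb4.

Descending from Fbb5 to Gb4 is the same interval as ascending Gb4 to Fbb5.
G to F spans seven letter names (G-A-B-C-D-E-F): a seventh.
A major seventh would be 11 semitones; Gb4 to Fbb5 is 9, two semitones narrower, so the interval is diminished.

diminished 7th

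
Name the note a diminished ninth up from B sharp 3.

C 5

The ninth's letter: B up two letter names plus an octave → C.
Moving 12 semitones up from B#3 (the size of a diminished ninth) reaches C5.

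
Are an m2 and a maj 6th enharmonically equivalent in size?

No

1 semitone (minor second) vs 9 semitones (major sixth): not equal.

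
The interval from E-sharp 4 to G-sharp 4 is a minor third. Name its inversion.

The rule of nine gives the new number: 9 − 3 = 6, so a third becomes a sixth.
And minor becomes major under inversion, so we get a major sixth.

major sixth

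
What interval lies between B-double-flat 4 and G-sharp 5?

B to G spans six letter names (B-C-D-E-F-G), so the interval is some kind of sixth.
The major sixth is 9 semitones; here we have 11, two semitones wider: doubly augmented.

doubly augmented sixth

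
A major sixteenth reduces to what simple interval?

Take out 2 octaves (14 from the number): 16 − 14 = 2.
So a major sixteenth is 2 octaves plus a major second. The quality is unchanged.

M2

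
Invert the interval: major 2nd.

Interval numbers invert to sum to nine: 2 + 7 = 9, so a second inverts to a seventh.
The quality also flips — major becomes minor — giving a minor seventh.

m7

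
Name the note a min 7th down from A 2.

B 1

Seven letter names down from A: B.
A minor seventh spans 10 semitones, so from A2 the target pitch is B1.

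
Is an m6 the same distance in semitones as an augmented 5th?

A minor sixth = 8 semitones = an augmented fifth; enharmonically equal.

Yes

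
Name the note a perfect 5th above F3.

Five letter names up from F: C.
Moving 7 semitones up from F3 (the size of a perfect fifth) reaches C4.

C4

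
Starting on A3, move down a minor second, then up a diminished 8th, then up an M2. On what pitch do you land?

A minor second down from A3 is G#3.
G#3 up a diminished octave → G4 (11 semitones).
Up a major second from G4: A4 (2 semitones up).

A4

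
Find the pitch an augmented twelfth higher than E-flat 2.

B 3

Counting five letter names plus an octave up from E lands on B.
An augmented twelfth spans 20 semitones, so from Eb2 the target pitch is B3.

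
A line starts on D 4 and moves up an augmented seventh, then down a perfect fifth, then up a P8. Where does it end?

F double-sharp 5

D4 up an augmented seventh → C##5 (12 semitones).
Down a perfect fifth from C##5: F##4 (7 semitones down).
Up a perfect octave from F##4: F##5 (12 semitones up).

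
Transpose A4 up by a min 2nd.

Two letter names up from A: B.
A minor second is 1 semitone; 1 semitone up from A4 gives Bb4.

Bb4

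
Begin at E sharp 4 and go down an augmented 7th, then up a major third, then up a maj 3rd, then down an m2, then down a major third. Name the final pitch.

G sharp 3

Down an augmented seventh from E#4: F3 (12 semitones down).
A major third up from F3 is A3.
A3 up a major third → C#4 (4 semitones).
A minor second down from C#4 is B#3.
A major third down from B#3 is G#3.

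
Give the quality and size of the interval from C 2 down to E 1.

minor 6th

Descending from C2 to E1 is the same interval as ascending E1 to C2.
E to C spans six letter names (E-F-G-A-B-C): a sixth.
At 8 semitones, E1→C2 falls one short of a major sixth: minor.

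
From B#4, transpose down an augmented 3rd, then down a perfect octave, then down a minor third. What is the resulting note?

E3

An augmented third down from B#4 is G4.
G4 down a perfect octave → G3 (12 semitones).
G3 down a minor third → E3 (3 semitones).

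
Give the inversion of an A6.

Interval numbers invert to sum to nine: 6 + 3 = 9, so a sixth inverts to a third.
Quality inverts too: augmented becomes diminished. That makes the inversion a diminished third.

d3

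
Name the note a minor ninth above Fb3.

Counting two letter names plus an octave up from F lands on G.
A minor ninth is 13 semitones; 13 semitones up from Fb3 gives Gbb4.

Gbb4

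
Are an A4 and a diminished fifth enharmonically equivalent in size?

Yes

An augmented fourth = 6 semitones = a diminished fifth; enharmonically equal.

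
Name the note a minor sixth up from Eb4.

Six letter names up from E: C.
Moving 8 semitones up from Eb4 (the size of a minor sixth) reaches Cb5.

Cb5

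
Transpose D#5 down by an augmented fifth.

Five letter names down from D: G.
An augmented fifth is 8 semitones; 8 semitones down from D#5 gives G4.

G4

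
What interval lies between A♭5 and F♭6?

A to F spans six letter names (A-B-C-D-E-F), so the interval is some kind of sixth.
Ab5 to Fb6 is 8 semitones, a half step short of the major sixth (9), so this is minor.

minor 6th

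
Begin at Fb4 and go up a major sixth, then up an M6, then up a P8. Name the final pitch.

Up a major sixth from Fb4: Db5 (9 semitones up).
Up a major sixth from Db5: Bb5 (9 semitones up).
Up a perfect octave from Bb5: Bb6 (12 semitones up).

Bb6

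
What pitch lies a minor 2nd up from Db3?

The second takes the letter from D up to E.
Moving 1 semitone up from Db3 (the size of a minor second) reaches Ebb3.

Ebb3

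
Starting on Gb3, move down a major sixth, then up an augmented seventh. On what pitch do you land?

A major sixth down from Gb3 is Bbb2.
Bbb2 up an augmented seventh → A3 (12 semitones).

A3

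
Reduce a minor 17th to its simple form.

minor 3rd

Subtracting seven from the interval number removes an octave: 17 − 14 = 3.
That makes a minor seventeenth a compound minor third — 2 octaves plus a minor third.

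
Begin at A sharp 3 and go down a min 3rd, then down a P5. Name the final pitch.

Down a minor third from A#3: F##3 (3 semitones down).
Down a perfect fifth from F##3: B#2 (7 semitones down).

B sharp 2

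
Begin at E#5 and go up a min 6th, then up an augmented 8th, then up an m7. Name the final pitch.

E#5 up a minor sixth → C#6 (8 semitones).
Up an augmented octave from C#6: C##7 (13 semitones up).
C##7 up a minor seventh → B#7 (10 semitones).

B#7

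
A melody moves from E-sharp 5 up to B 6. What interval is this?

E to B spans five letter names (E-F-G-A-B), plus an octave, so the interval is some kind of twelfth.
E#5 to B6 spans 18 semitones — one semitone narrower than the perfect twelfth (19) — giving a diminished twelfth.
(Equivalently, a compound diminished fifth: a diminished fifth plus an octave.)

diminished twelfth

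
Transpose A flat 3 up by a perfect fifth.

Five letter names up from A: E.
A perfect fifth is 7 semitones; 7 semitones up from Ab3 gives Eb4.

E flat 4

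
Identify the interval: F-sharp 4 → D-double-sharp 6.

F to D spans six letter names (F-G-A-B-C-D), plus an octave, so the interval is some kind of thirteenth.
A major thirteenth would be 21 semitones; F#4 to D##6 is 22, one semitone wider, so the interval is augmented.
(Equivalently, a compound augmented sixth: an augmented sixth plus an octave.)

augmented thirteenth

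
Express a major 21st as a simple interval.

major seventh

Each octave removed subtracts seven from the number: 21 − 14 = 7.
So a major twenty-first is 2 octaves plus a major seventh. The quality is unchanged.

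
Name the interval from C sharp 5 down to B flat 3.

augmented ninth

Descending from C#5 to Bb3 is the same interval as ascending Bb3 to C#5.
B to C spans two letter names (B-C), plus an octave: a ninth.
A major ninth would be 14 semitones; Bb3 to C#5 is 15, one semitone wider, so the interval is augmented.
(Equivalently, a compound augmented second: an augmented second plus an octave.)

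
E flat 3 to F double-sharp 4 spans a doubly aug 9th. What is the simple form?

Each octave removed subtracts seven from the number: 9 − 7 = 2.
That makes a doubly augmented ninth a compound doubly augmented second — an octave plus a doubly augmented second.

doubly augmented second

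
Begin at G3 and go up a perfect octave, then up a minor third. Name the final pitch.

Bb4

A perfect octave up from G3 is G4.
G4 up a minor third → Bb4 (3 semitones).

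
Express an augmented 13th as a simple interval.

Take out an octave (7 from the number): 13 − 7 = 6.
Quality carries through unchanged, so the simple form is an augmented sixth.

augmented 6th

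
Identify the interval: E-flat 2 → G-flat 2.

E to G spans three letter names (E-F-G), so the interval is some kind of third.
A major third would be 4 semitones, but Eb2 to Gb2 is 3 — one semitone narrower, making it a minor third.

minor 3rd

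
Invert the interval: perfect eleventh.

First reduce the compound perfect eleventh to its simple form, a perfect fourth.
Inverted interval numbers add to nine, so a fourth pairs with a fifth (4 + 5 = 9).
Quality inverts too: perfect stays perfect. That makes the inversion a perfect fifth.

P5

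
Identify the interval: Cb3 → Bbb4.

C to B spans seven letter names (C-D-E-F-G-A-B), plus an octave — that makes it a fourteenth of some quality.
At 22 semitones, Cb3→Bbb4 falls one short of a major fourteenth: minor.
(Equivalently, a compound minor seventh: a minor seventh plus an octave.)

minor fourteenth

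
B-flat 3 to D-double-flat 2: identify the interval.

augmented thirteenth

Descending from Bb3 to Dbb2 is the same interval as ascending Dbb2 to Bb3.
D to B spans six letter names (D-E-F-G-A-B), plus an octave — that makes it a thirteenth of some quality.
A major thirteenth would be 21 semitones; Dbb2 to Bb3 is 22, one semitone wider, so the interval is augmented.
(Equivalently, a compound augmented sixth: an augmented sixth plus an octave.)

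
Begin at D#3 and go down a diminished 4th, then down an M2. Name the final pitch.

A diminished fourth down from D#3 is A##2.
A##2 down a major second → G##2 (2 semitones).

G##2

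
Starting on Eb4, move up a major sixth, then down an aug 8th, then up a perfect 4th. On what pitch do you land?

Eb4 up a major sixth → C5 (9 semitones).
Down an augmented octave from C5: Cb4 (13 semitones down).
Cb4 up a perfect fourth → Fb4 (5 semitones).

Fb4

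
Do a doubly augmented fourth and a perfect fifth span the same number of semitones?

A doubly augmented fourth = 7 semitones = a perfect fifth; enharmonically equal.

Yes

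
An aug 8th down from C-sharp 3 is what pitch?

For an octave the letter name doesn't change: still C, an octave down.
An augmented octave is 13 semitones; 13 semitones down from C#3 gives C2.

C 2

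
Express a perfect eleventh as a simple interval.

Subtracting seven from the interval number removes an octave: 11 − 7 = 4.
That makes a perfect eleventh a compound perfect fourth — an octave plus a perfect fourth.

perfect fourth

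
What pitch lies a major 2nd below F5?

The second takes the letter from F down to E.
A major second is 2 semitones; 2 semitones down from F5 gives Eb5.

Eb5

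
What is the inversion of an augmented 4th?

Interval numbers invert to sum to nine: 4 + 5 = 9, so a fourth inverts to a fifth.
Quality inverts too: augmented becomes diminished. That makes the inversion a diminished fifth.

d5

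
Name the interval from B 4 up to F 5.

d5

B to F spans five letter names (B-C-D-E-F), so the interval is some kind of fifth.
A perfect fifth would be 7 semitones; B4 to F5 is 6, one semitone narrower, so the interval is diminished.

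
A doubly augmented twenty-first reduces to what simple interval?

doubly augmented seventh

Each octave removed subtracts seven from the number: 21 − 14 = 7.
That makes a doubly augmented twenty-first a compound doubly augmented seventh — 2 octaves plus a doubly augmented seventh.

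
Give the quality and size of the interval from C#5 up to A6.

minor thirteenth

C to A spans six letter names (C-D-E-F-G-A), plus an octave — that makes it a thirteenth of some quality.
A major thirteenth would be 21 semitones, but C#5 to A6 is 20 — one semitone narrower, making it a minor thirteenth.
(Equivalently, a compound minor sixth: a minor sixth plus an octave.)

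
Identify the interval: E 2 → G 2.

minor third

E to G spans three letter names (E-F-G): a third.
E2 to G2 is 3 semitones, a half step short of the major third (4), so this is minor.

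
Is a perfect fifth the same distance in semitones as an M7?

7 semitones (perfect fifth) vs 11 semitones (major seventh): not equal.

No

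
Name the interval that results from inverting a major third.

m6

The rule of nine gives the new number: 9 − 3 = 6, so a third becomes a sixth.
And major becomes minor under inversion, so we get a minor sixth.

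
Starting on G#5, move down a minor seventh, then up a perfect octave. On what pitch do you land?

A#5

A minor seventh down from G#5 is A#4.
A perfect octave up from A#4 is A#5.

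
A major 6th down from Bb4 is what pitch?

The sixth takes the letter from B down to D.
A major sixth spans 9 semitones, so from Bb4 the target pitch is Db4.

Db4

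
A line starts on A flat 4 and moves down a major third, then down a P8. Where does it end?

F flat 3

A major third down from Ab4 is Fb4.
A perfect octave down from Fb4 is Fb3.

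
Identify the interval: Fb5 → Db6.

major 6th

F to D spans six letter names (F-G-A-B-C-D): a sixth.
The major sixth spans 9 semitones, and Fb5 to Db6 is exactly 9 semitones — so this is a major sixth.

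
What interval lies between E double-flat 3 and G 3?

augmented third

E to G spans three letter names (E-F-G) — that makes it a third of some quality.
A major third would be 4 semitones; Ebb3 to G3 is 5, one semitone wider, so the interval is augmented.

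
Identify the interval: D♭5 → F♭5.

minor 3rd

D to F spans three letter names (D-E-F): a third.
At 3 semitones, Db5→Fb5 falls one short of a major third: minor.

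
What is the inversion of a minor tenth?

M6

First reduce the compound minor tenth to its simple form, a minor third.
The rule of nine gives the new number: 9 − 3 = 6, so a third becomes a sixth.
The quality also flips — minor becomes major — giving a major sixth.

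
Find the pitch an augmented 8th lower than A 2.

For an octave the letter name doesn't change: still A, an octave down.
An augmented octave spans 13 semitones, so from A2 the target pitch is Ab1.

A flat 1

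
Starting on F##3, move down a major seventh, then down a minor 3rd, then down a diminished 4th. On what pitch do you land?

B##1

A major seventh down from F##3 is G#2.
Down a minor third from G#2: E#2 (3 semitones down).
E#2 down a diminished fourth → B##1 (4 semitones).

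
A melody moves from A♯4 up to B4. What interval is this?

A to B spans two letter names (A-B), so the interval is some kind of second.
A#4 to B4 is 1 semitone, a half step short of the major second (2), so this is minor.

minor second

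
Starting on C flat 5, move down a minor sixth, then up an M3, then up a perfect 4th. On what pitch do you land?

C 5

Down a minor sixth from Cb5: Eb4 (8 semitones down).
Eb4 up a major third → G4 (4 semitones).
Up a perfect fourth from G4: C5 (5 semitones up).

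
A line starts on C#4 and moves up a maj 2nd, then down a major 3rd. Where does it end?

A major second up from C#4 is D#4.
D#4 down a major third → B3 (4 semitones).

B3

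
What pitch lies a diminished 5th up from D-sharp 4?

Five letter names up from D: A.
Moving 6 semitones up from D#4 (the size of a diminished fifth) reaches A4.

A 4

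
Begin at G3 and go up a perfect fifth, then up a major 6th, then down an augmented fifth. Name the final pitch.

Eb4

Up a perfect fifth from G3: D4 (7 semitones up).
A major sixth up from D4 is B4.
An augmented fifth down from B4 is Eb4.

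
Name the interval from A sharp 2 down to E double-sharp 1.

diminished eleventh

Descending from A#2 to E##1 is the same interval as ascending E##1 to A#2.
E to A spans four letter names (E-F-G-A), plus an octave — that makes it an eleventh of some quality.
E##1 to A#2 spans 16 semitones — one semitone narrower than the perfect eleventh (17) — giving a diminished eleventh.
(Equivalently, a compound diminished fourth: a diminished fourth plus an octave.)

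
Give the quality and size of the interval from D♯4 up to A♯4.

D to A spans five letter names (D-E-F-G-A): a fifth.
Counting semitones, D#4→A#4 is 7, which is the perfect fifth.

P5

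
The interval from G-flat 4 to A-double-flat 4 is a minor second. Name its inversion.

The rule of nine gives the new number: 9 − 2 = 7, so a second becomes a seventh.
The quality also flips — minor becomes major — giving a major seventh.

M7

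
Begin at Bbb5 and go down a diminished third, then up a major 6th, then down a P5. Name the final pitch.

Down a diminished third from Bbb5: G5 (2 semitones down).
Up a major sixth from G5: E6 (9 semitones up).
E6 down a perfect fifth → A5 (7 semitones).

A5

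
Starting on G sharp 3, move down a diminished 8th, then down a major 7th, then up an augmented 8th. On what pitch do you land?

A double-sharp 2

A diminished octave down from G#3 is G##2.
G##2 down a major seventh → A#1 (11 semitones).
Up an augmented octave from A#1: A##2 (13 semitones up).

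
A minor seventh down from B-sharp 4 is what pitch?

The seventh takes the letter from B down to C.
A minor seventh is 10 semitones; 10 semitones down from B#4 gives C##4.

C-double-sharp 4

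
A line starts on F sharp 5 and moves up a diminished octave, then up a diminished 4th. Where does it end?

B double-flat 6

F#5 up a diminished octave → F6 (11 semitones).
A diminished fourth up from F6 is Bbb6.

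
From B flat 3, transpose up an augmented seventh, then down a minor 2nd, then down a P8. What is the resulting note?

G double-sharp 3

Up an augmented seventh from Bb3: A#4 (12 semitones up).
A minor second down from A#4 is G##4.
A perfect octave down from G##4 is G##3.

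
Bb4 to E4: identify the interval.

Descending from Bb4 to E4 is the same interval as ascending E4 to Bb4.
E to B spans five letter names (E-F-G-A-B), so the interval is some kind of fifth.
The perfect fifth is 7 semitones; here we have 6, one semitone narrower: diminished.

diminished fifth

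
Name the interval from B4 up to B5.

P8

B to B is the same letter name, plus an octave: an octave.
Counting semitones, B4→B5 is 12, which is the perfect octave.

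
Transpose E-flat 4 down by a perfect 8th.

E-flat 3

For an octave the letter name doesn't change: still E, an octave down.
A perfect octave is 12 semitones; 12 semitones down from Eb4 gives Eb3.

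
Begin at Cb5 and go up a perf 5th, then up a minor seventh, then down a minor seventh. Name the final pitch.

Gb5

Cb5 up a perfect fifth → Gb5 (7 semitones).
Up a minor seventh from Gb5: Fb6 (10 semitones up).
Fb6 down a minor seventh → Gb5 (10 semitones).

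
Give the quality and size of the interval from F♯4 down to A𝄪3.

d6

Descending from F#4 to A##3 is the same interval as ascending A##3 to F#4.
A to F spans six letter names (A-B-C-D-E-F), so the interval is some kind of sixth.
A##3 to F#4 spans 7 semitones — two semitones narrower than the major sixth (9) — giving a diminished sixth.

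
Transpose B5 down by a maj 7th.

C5

Seven letter names down from B: C.
A major seventh is 11 semitones; 11 semitones down from B5 gives C5.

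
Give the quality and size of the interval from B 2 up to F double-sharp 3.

B to F spans five letter names (B-C-D-E-F): a fifth.
B2 to F##3 spans 8 semitones — one semitone wider than the perfect fifth (7) — giving an augmented fifth.

augmented fifth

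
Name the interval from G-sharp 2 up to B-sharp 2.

G to B spans three letter names (G-A-B): a third.
G#2 to B#2 is 4 semitones, matching the major third exactly, so the quality is major.

major 3rd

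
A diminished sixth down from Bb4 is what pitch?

The sixth takes the letter from B down to D.
Moving 7 semitones down from Bb4 (the size of a diminished sixth) reaches D#4.

D#4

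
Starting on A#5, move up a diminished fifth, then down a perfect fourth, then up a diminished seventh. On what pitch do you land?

A#5 up a diminished fifth → E6 (6 semitones).
E6 down a perfect fourth → B5 (5 semitones).
B5 up a diminished seventh → Ab6 (9 semitones).

Ab6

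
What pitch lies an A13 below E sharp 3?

G 1

Six letters down from E (plus an octave) reaches G.
Moving 22 semitones down from E#3 (the size of an augmented thirteenth) reaches G1.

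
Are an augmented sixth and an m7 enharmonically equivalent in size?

Yes

An augmented sixth spans 10 semitones, and a minor seventh also spans 10 semitones — they're enharmonic.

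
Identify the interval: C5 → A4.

Descending from C5 to A4 is the same interval as ascending A4 to C5.
A to C spans three letter names (A-B-C), so the interval is some kind of third.
A4 to C5 is 3 semitones, a half step short of the major third (4), so this is minor.

m3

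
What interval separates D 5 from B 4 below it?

minor third

Descending from D5 to B4 is the same interval as ascending B4 to D5.
B to D spans three letter names (B-C-D), so the interval is some kind of third.
At 3 semitones, B4→D5 falls one short of a major third: minor.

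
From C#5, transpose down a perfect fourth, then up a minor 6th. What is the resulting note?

E5

A perfect fourth down from C#5 is G#4.
Up a minor sixth from G#4: E5 (8 semitones up).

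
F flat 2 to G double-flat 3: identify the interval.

F to G spans two letter names (F-G), plus an octave: a ninth.
At 13 semitones, Fb2→Gbb3 falls one short of a major ninth: minor.
(Equivalently, a compound minor second: a minor second plus an octave.)

minor 9th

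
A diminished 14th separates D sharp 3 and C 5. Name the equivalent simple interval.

d7

Subtracting seven from the interval number removes an octave: 14 − 7 = 7.
That makes a diminished fourteenth a compound diminished seventh — an octave plus a diminished seventh.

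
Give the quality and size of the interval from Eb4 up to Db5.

E to D spans seven letter names (E-F-G-A-B-C-D), so the interval is some kind of seventh.
A major seventh would be 11 semitones, but Eb4 to Db5 is 10 — one semitone narrower, making it a minor seventh.

minor seventh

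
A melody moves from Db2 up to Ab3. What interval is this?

perfect 12th

D to A spans five letter names (D-E-F-G-A), plus an octave — that makes it a twelfth of some quality.
Counting semitones, Db2→Ab3 is 19, which is the perfect twelfth.
(Equivalently, a compound perfect fifth: a perfect fifth plus an octave.)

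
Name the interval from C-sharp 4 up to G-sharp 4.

C to G spans five letter names (C-D-E-F-G): a fifth.
The perfect fifth spans 7 semitones, and C#4 to G#4 is exactly 7 semitones — so this is a perfect fifth.

perfect fifth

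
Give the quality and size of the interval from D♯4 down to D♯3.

perfect 8th

Descending from D#4 to D#3 is the same interval as ascending D#3 to D#4.
D to D is the same letter name, plus an octave — that makes it an octave of some quality.
The perfect octave spans 12 semitones, and D#3 to D#4 is exactly 12 semitones — so this is a perfect octave.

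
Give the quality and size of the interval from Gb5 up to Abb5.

minor 2nd

G to A spans two letter names (G-A): a second.
At 1 semitone, Gb5→Abb5 falls one short of a major second: minor.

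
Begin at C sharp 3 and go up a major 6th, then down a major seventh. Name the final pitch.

A major sixth up from C#3 is A#3.
A major seventh down from A#3 is B2.

B 2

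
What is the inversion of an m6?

major third

Interval numbers invert to sum to nine: 6 + 3 = 9, so a sixth inverts to a third.
And minor becomes major under inversion, so we get a major third.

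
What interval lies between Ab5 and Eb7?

perfect twelfth

A to E spans five letter names (A-B-C-D-E), plus an octave — that makes it a twelfth of some quality.
Counting semitones, Ab5→Eb7 is 19, which is the perfect twelfth.
(Equivalently, a compound perfect fifth: a perfect fifth plus an octave.)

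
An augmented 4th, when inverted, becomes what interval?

Interval numbers invert to sum to nine: 4 + 5 = 9, so a fourth inverts to a fifth.
And augmented becomes diminished under inversion, so we get a diminished fifth.

d5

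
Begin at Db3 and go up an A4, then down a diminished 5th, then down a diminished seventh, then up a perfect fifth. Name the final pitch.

A##2

Up an augmented fourth from Db3: G3 (6 semitones up).
Down a diminished fifth from G3: C#3 (6 semitones down).
C#3 down a diminished seventh → D##2 (9 semitones).
Up a perfect fifth from D##2: A##2 (7 semitones up).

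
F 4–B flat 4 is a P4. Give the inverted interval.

The rule of nine gives the new number: 9 − 4 = 5, so a fourth becomes a fifth.
And perfect stays perfect under inversion, so we get a perfect fifth.

P5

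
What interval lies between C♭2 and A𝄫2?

minor sixth

C to A spans six letter names (C-D-E-F-G-A) — that makes it a sixth of some quality.
Cb2 to Abb2 is 8 semitones, a half step short of the major sixth (9), so this is minor.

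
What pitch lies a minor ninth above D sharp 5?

The ninth's letter: D up two letter names plus an octave → E.
A minor ninth is 13 semitones; 13 semitones up from D#5 gives E6.

E 6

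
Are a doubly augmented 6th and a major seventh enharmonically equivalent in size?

Yes

A doubly augmented sixth spans 11 semitones, and a major seventh also spans 11 semitones — they're enharmonic.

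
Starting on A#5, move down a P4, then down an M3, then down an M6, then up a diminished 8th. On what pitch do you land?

Eb5

A perfect fourth down from A#5 is E#5.
A major third down from E#5 is C#5.
Down a major sixth from C#5: E4 (9 semitones down).
A diminished octave up from E4 is Eb5.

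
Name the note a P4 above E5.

Counting four letter names up from E lands on A.
A perfect fourth is 5 semitones; 5 semitones up from E5 gives A5.

A5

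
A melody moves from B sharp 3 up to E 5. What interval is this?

diminished eleventh

B to E spans four letter names (B-C-D-E), plus an octave, so the interval is some kind of eleventh.
B#3 to E5 spans 16 semitones — one semitone narrower than the perfect eleventh (17) — giving a diminished eleventh.
(Equivalently, a compound diminished fourth: a diminished fourth plus an octave.)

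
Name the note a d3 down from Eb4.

C#4

The third takes the letter from E down to C.
Moving 2 semitones down from Eb4 (the size of a diminished third) reaches C#4.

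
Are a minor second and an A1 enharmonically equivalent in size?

Both span 1 semitone: a minor second and an augmented unison are the same chromatic distance.

Yes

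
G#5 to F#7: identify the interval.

G to F spans seven letter names (G-A-B-C-D-E-F), plus an octave — that makes it a fourteenth of some quality.
G#5 to F#7 is 22 semitones, a half step short of the major fourteenth (23), so this is minor.
(Equivalently, a compound minor seventh: a minor seventh plus an octave.)

minor fourteenth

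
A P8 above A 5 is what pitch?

A 6

For an octave the letter name doesn't change: still A, an octave up.
A perfect octave spans 12 semitones, so from A5 the target pitch is A6.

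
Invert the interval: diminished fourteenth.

augmented 2nd

First reduce the compound diminished fourteenth to its simple form, a diminished seventh.
The rule of nine gives the new number: 9 − 7 = 2, so a seventh becomes a second.
Quality inverts too: diminished becomes augmented. That makes the inversion an augmented second.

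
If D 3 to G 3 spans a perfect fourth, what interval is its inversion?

Inverted interval numbers add to nine, so a fourth pairs with a fifth (4 + 5 = 9).
And perfect stays perfect under inversion, so we get a perfect fifth.

perfect fifth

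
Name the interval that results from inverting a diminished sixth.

augmented 3rd

Interval numbers invert to sum to nine: 6 + 3 = 9, so a sixth inverts to a third.
The quality also flips — diminished becomes augmented — giving an augmented third.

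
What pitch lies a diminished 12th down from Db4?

Counting five letter names plus an octave down from D lands on G.
A diminished twelfth is 18 semitones; 18 semitones down from Db4 gives G2.

G2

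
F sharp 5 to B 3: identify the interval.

perfect twelfth

Descending from F#5 to B3 is the same interval as ascending B3 to F#5.
B to F spans five letter names (B-C-D-E-F), plus an octave: a twelfth.
B3 to F#5 is 19 semitones, matching the perfect twelfth exactly, so the quality is perfect.
(Equivalently, a compound perfect fifth: a perfect fifth plus an octave.)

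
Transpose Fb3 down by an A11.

Four letters down from F (plus an octave) reaches C.
An augmented eleventh is 18 semitones; 18 semitones down from Fb3 gives Cbb2.

Cbb2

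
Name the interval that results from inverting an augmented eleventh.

First reduce the compound augmented eleventh to its simple form, an augmented fourth.
Interval numbers invert to sum to nine: 4 + 5 = 9, so a fourth inverts to a fifth.
And augmented becomes diminished under inversion, so we get a diminished fifth.

d5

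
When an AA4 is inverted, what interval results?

doubly diminished 5th

The rule of nine gives the new number: 9 − 4 = 5, so a fourth becomes a fifth.
Quality inverts too: doubly augmented becomes doubly diminished. That makes the inversion a doubly diminished fifth.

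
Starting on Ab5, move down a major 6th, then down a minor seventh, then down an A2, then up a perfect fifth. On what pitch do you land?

Gbb4

Ab5 down a major sixth → Cb5 (9 semitones).
Down a minor seventh from Cb5: Db4 (10 semitones down).
Db4 down an augmented second → Cbb4 (3 semitones).
Up a perfect fifth from Cbb4: Gbb4 (7 semitones up).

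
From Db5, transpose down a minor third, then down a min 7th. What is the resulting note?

C4

Down a minor third from Db5: Bb4 (3 semitones down).
Bb4 down a minor seventh → C4 (10 semitones).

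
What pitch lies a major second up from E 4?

The second takes the letter from E up to F.
A major second is 2 semitones; 2 semitones up from E4 gives F#4.

F-sharp 4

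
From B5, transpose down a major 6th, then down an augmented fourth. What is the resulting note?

Down a major sixth from B5: D5 (9 semitones down).
Down an augmented fourth from D5: Ab4 (6 semitones down).

Ab4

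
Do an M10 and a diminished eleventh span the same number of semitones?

Both span 16 semitones: a major tenth and a diminished eleventh are the same chromatic distance.

Yes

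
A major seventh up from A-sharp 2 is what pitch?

G-double-sharp 3

Seven letter names up from A: G.
Moving 11 semitones up from A#2 (the size of a major seventh) reaches G##3.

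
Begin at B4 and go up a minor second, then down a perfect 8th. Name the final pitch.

C4

A minor second up from B4 is C5.
A perfect octave down from C5 is C4.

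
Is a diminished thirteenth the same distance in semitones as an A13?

No

A diminished thirteenth is 19 semitones but an augmented thirteenth is 22 semitones — different sizes.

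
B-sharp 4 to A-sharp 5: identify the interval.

B to A spans seven letter names (B-C-D-E-F-G-A) — that makes it a seventh of some quality.
B#4 to A#5 is 10 semitones, a half step short of the major seventh (11), so this is minor.

m7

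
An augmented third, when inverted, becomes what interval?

Inverted interval numbers add to nine, so a third pairs with a sixth (3 + 6 = 9).
The quality also flips — augmented becomes diminished — giving a diminished sixth.

diminished sixth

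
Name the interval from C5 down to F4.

Descending from C5 to F4 is the same interval as ascending F4 to C5.
F to C spans five letter names (F-G-A-B-C), so the interval is some kind of fifth.
The perfect fifth spans 7 semitones, and F4 to C5 is exactly 7 semitones — so this is a perfect fifth.

perfect 5th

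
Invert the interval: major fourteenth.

minor 2nd

First reduce the compound major fourteenth to its simple form, a major seventh.
Interval numbers invert to sum to nine: 7 + 2 = 9, so a seventh inverts to a second.
The quality also flips — major becomes minor — giving a minor second.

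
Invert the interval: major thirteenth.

m3

First reduce the compound major thirteenth to its simple form, a major sixth.
Inverted interval numbers add to nine, so a sixth pairs with a third (6 + 3 = 9).
The quality also flips — major becomes minor — giving a minor third.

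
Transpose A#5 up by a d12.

Counting five letter names plus an octave up from A lands on E.
A diminished twelfth spans 18 semitones, so from A#5 the target pitch is E7.

E7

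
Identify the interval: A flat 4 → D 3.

d12

Descending from Ab4 to D3 is the same interval as ascending D3 to Ab4.
D to A spans five letter names (D-E-F-G-A), plus an octave, so the interval is some kind of twelfth.
D3 to Ab4 spans 18 semitones — one semitone narrower than the perfect twelfth (19) — giving a diminished twelfth.
(Equivalently, a compound diminished fifth: a diminished fifth plus an octave.)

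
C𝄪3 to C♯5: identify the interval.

C to C is the same letter name, plus 2 octaves, so the interval is some kind of fifteenth.
C##3 to C#5 spans 23 semitones — one semitone narrower than the perfect fifteenth (24) — giving a diminished fifteenth.
(Equivalently, a compound diminished octave: a diminished octave plus an octave.)

diminished fifteenth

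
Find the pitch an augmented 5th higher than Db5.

A5

The fifth takes the letter from D up to A.
An augmented fifth spans 8 semitones, so from Db5 the target pitch is A5.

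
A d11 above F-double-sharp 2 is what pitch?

The eleventh's letter: F up four letter names plus an octave → B.
A diminished eleventh is 16 semitones; 16 semitones up from F##2 gives B3.

B 3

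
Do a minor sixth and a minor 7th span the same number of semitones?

No

8 semitones (minor sixth) vs 10 semitones (minor seventh): not equal.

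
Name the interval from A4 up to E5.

A to E spans five letter names (A-B-C-D-E), so the interval is some kind of fifth.
The perfect fifth spans 7 semitones, and A4 to E5 is exactly 7 semitones — so this is a perfect fifth.

perfect fifth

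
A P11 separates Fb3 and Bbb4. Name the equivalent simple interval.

Each octave removed subtracts seven from the number: 11 − 7 = 4.
So a perfect eleventh is an octave plus a perfect fourth. The quality is unchanged.

perfect fourth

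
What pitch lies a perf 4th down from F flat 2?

The fourth takes the letter from F down to C.
A perfect fourth spans 5 semitones, so from Fb2 the target pitch is Cb2.

C flat 2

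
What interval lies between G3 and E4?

M6

G to E spans six letter names (G-A-B-C-D-E): a sixth.
The major sixth spans 9 semitones, and G3 to E4 is exactly 9 semitones — so this is a major sixth.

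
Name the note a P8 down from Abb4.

Abb3

The letter stays A (same as the start), shifted an octave down.
A perfect octave is 12 semitones; 12 semitones down from Abb4 gives Abb3.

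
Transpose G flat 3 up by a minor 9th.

A double-flat 4

Two letters up from G (plus an octave) reaches A.
A minor ninth spans 13 semitones, so from Gb3 the target pitch is Abb4.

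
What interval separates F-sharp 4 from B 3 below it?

Descending from F#4 to B3 is the same interval as ascending B3 to F#4.
B to F spans five letter names (B-C-D-E-F) — that makes it a fifth of some quality.
B3 to F#4 is 7 semitones, matching the perfect fifth exactly, so the quality is perfect.

perfect fifth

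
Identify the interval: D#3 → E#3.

major second

D to E spans two letter names (D-E), so the interval is some kind of second.
D#3 to E#3 is 2 semitones, matching the major second exactly, so the quality is major.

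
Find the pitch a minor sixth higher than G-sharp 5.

The sixth takes the letter from G up to E.
A minor sixth is 8 semitones; 8 semitones up from G#5 gives E6.

E 6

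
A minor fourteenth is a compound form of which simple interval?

minor 7th

Subtracting seven from the interval number removes an octave: 14 − 7 = 7.
Quality carries through unchanged, so the simple form is a minor seventh.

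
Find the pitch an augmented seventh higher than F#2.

E##3

Counting seven letter names up from F lands on E.
Moving 12 semitones up from F#2 (the size of an augmented seventh) reaches E##3.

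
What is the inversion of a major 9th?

minor 7th

First reduce the compound major ninth to its simple form, a major second.
Interval numbers invert to sum to nine: 2 + 7 = 9, so a second inverts to a seventh.
The quality also flips — major becomes minor — giving a minor seventh.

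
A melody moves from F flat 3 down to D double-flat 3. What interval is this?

Descending from Fb3 to Dbb3 is the same interval as ascending Dbb3 to Fb3.
D to F spans three letter names (D-E-F), so the interval is some kind of third.
Counting semitones, Dbb3→Fb3 is 4, which is the major third.

major 3rd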